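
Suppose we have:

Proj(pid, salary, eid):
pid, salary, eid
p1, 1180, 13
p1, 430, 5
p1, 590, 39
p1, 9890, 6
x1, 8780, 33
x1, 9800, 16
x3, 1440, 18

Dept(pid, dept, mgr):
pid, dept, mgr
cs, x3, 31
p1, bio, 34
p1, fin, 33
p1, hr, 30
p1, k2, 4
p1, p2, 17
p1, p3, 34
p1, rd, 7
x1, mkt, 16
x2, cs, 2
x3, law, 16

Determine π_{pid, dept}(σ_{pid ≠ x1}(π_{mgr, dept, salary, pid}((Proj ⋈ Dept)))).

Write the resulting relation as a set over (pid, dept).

Natural join on pid: {(p1, 1180, 13, bio, 34), (p1, 1180, 13, fin, 33), (p1, 1180, 13, hr, 30), (p1, 1180, 13, k2, 4), (p1, 1180, 13, p2, 17), (p1, 1180, 13, p3, 34), (p1, 1180, 13, rd, 7), (p1, 430, 5, bio, 34), (p1, 430, 5, fin, 33), (p1, 430, 5, hr, 30), (p1, 430, 5, k2, 4), (p1, 430, 5, p2, 17), (p1, 430, 5, p3, 34), (p1, 430, 5, rd, 7), (p1, 590, 39, bio, 34), (p1, 590, 39, fin, 33), (p1, 590, 39, hr, 30), (p1, 590, 39, k2, 4), (p1, 590, 39, p2, 17), (p1, 590, 39, p3, 34), (p1, 590, 39, rd, 7), (p1, 9890, 6, bio, 34), (p1, 9890, 6, fin, 33), (p1, 9890, 6, hr, 30), (p1, 9890, 6, k2, 4), (p1, 9890, 6, p2, 17), (p1, 9890, 6, p3, 34), (p1, 9890, 6, rd, 7), (x1, 8780, 33, mkt, 16), (x1, 9800, 16, mkt, 16), (x3, 1440, 18, law, 16)}
π_{mgr, dept, salary, pid} gives {(16, law, 1440, x3), (16, mkt, 8780, x1), (16, mkt, 9800, x1), (17, p2, 1180, p1), (17, p2, 430, p1), (17, p2, 590, p1), (17, p2, 9890, p1), (30, hr, 1180, p1), (30, hr, 430, p1), (30, hr, 590, p1), (30, hr, 9890, p1), (33, fin, 1180, p1), (33, fin, 430, p1), (33, fin, 590, p1), (33, fin, 9890, p1), (34, bio, 1180, p1), (34, bio, 430, p1), (34, bio, 590, p1), (34, bio, 9890, p1), (34, p3, 1180, p1), (34, p3, 430, p1), (34, p3, 590, p1), (34, p3, 9890, p1), (4, k2, 1180, p1), (4, k2, 430, p1), (4, k2, 590, p1), (4, k2, 9890, p1), (7, rd, 1180, p1), (7, rd, 430, p1), (7, rd, 590, p1), (7, rd, 9890, p1)}.
Filtering on pid ≠ x1 leaves {(16, law, 1440, x3), (17, p2, 1180, p1), (17, p2, 430, p1), (17, p2, 590, p1), (17, p2, 9890, p1), (30, hr, 1180, p1), (30, hr, 430, p1), (30, hr, 590, p1), (30, hr, 9890, p1), (33, fin, 1180, p1), (33, fin, 430, p1), (33, fin, 590, p1), (33, fin, 9890, p1), (34, bio, 1180, p1), (34, bio, 430, p1), (34, bio, 590, p1), (34, bio, 9890, p1), (34, p3, 1180, p1), (34, p3, 430, p1), (34, p3, 590, p1), (34, p3, 9890, p1), (4, k2, 1180, p1), (4, k2, 430, p1), (4, k2, 590, p1), (4, k2, 9890, p1), (7, rd, 1180, p1), (7, rd, 430, p1), (7, rd, 590, p1), (7, rd, 9890, p1)}.
π_{pid, dept} gives {(p1, bio), (p1, fin), (p1, hr), (p1, k2), (p1, p2), (p1, p3), (p1, rd), (x3, law)} (21 duplicate(s) eliminated).

{(p1, bio), (p1, fin), (p1, hr), (p1, k2), (p1, p2), (p1, p3), (p1, rd), (x3, law)}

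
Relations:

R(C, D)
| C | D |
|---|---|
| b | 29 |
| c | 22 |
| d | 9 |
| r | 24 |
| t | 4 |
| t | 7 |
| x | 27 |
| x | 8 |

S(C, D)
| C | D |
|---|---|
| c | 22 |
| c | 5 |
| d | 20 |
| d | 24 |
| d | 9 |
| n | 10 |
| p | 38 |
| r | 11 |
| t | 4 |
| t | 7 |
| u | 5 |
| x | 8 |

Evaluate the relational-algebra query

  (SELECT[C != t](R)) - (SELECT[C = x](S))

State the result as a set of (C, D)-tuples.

{(b, 29), (c, 22), (d, 9), (r, 24), (x, 27)}

Apply σ_{C != t}; surviving tuples: {(b, 29), (c, 22), (d, 9), (r, 24), (x, 27), (x, 8)}
Apply σ_{C = x}; surviving tuples: {(x, 8)}
Taking the difference: {(b, 29), (c, 22), (d, 9), (r, 24), (x, 27)}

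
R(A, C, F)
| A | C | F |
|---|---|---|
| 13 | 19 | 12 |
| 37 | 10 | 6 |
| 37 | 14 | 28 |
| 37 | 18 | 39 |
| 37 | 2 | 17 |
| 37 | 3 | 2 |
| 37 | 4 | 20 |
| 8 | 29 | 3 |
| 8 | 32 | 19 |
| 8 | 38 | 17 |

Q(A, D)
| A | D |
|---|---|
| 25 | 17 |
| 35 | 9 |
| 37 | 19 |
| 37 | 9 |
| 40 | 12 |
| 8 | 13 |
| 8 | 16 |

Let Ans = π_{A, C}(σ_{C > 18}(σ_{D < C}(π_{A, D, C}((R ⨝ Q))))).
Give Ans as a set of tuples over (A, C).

R ⋈ Q (natural join on A): {(37, 10, 6, 19), (37, 10, 6, 9), (37, 14, 28, 19), (37, 14, 28, 9), (37, 18, 39, 19), (37, 18, 39, 9), (37, 2, 17, 19), (37, 2, 17, 9), (37, 3, 2, 19), (37, 3, 2, 9), (37, 4, 20, 19), (37, 4, 20, 9), (8, 29, 3, 13), (8, 29, 3, 16), (8, 32, 19, 13), (8, 32, 19, 16), (8, 38, 17, 13), (8, 38, 17, 16)}
Keep only column(s) A, D, C: {(37, 19, 10), (37, 19, 14), (37, 19, 18), (37, 19, 2), (37, 19, 3), (37, 19, 4), (37, 9, 10), (37, 9, 14), (37, 9, 18), (37, 9, 2), (37, 9, 3), (37, 9, 4), (8, 13, 29), (8, 13, 32), (8, 13, 38), (8, 16, 29), (8, 16, 32), (8, 16, 38)}
Selection D < C: {(37, 9, 10), (37, 9, 14), (37, 9, 18), (8, 13, 29), (8, 13, 32), (8, 13, 38), (8, 16, 29), (8, 16, 32), (8, 16, 38)}
Selection C > 18: {(8, 13, 29), (8, 13, 32), (8, 13, 38), (8, 16, 29), (8, 16, 32), (8, 16, 38)}
Keep only column(s) A, C (3 duplicate(s) eliminated): {(8, 29), (8, 32), (8, 38)}

{(8, 29), (8, 32), (8, 38)}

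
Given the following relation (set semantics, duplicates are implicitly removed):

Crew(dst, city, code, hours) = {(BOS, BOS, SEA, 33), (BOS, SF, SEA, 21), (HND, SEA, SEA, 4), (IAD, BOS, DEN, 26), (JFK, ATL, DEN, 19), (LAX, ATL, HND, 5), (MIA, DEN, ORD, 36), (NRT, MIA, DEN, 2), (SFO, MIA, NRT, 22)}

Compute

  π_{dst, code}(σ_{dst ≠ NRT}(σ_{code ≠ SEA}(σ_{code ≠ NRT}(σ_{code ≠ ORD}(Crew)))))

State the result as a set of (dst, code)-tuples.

Filtering on code ≠ ORD leaves {(BOS, BOS, SEA, 33), (BOS, SF, SEA, 21), (HND, SEA, SEA, 4), (IAD, BOS, DEN, 26), (JFK, ATL, DEN, 19), (LAX, ATL, HND, 5), (NRT, MIA, DEN, 2), (SFO, MIA, NRT, 22)}.
Filtering on code ≠ NRT leaves {(BOS, BOS, SEA, 33), (BOS, SF, SEA, 21), (HND, SEA, SEA, 4), (IAD, BOS, DEN, 26), (JFK, ATL, DEN, 19), (LAX, ATL, HND, 5), (NRT, MIA, DEN, 2)}.
Filtering on code ≠ SEA leaves {(IAD, BOS, DEN, 26), (JFK, ATL, DEN, 19), (LAX, ATL, HND, 5), (NRT, MIA, DEN, 2)}.
Filtering on dst ≠ NRT leaves {(IAD, BOS, DEN, 26), (JFK, ATL, DEN, 19), (LAX, ATL, HND, 5)}.
π_{dst, code} gives {(IAD, DEN), (JFK, DEN), (LAX, HND)}.

{(IAD, DEN), (JFK, DEN), (LAX, HND)}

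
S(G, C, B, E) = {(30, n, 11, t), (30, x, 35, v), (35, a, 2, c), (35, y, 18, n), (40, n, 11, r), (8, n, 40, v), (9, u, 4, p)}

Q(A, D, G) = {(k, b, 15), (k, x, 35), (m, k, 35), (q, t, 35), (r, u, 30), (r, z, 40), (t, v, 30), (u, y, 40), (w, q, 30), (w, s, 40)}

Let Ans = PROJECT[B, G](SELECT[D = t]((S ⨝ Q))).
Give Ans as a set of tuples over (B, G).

Joining S and Q on G yields {(30, n, 11, t, r, u), (30, n, 11, t, t, v), (30, n, 11, t, w, q), (30, x, 35, v, r, u), (30, x, 35, v, t, v), (30, x, 35, v, w, q), (35, a, 2, c, k, x), (35, a, 2, c, m, k), (35, a, 2, c, q, t), (35, y, 18, n, k, x), (35, y, 18, n, m, k), (35, y, 18, n, q, t), (40, n, 11, r, r, z), (40, n, 11, r, u, y), (40, n, 11, r, w, s)}.
Selection D = t: {(35, a, 2, c, q, t), (35, y, 18, n, q, t)}
Projecting to B, G: {(18, 35), (2, 35)}

{(18, 35), (2, 35)}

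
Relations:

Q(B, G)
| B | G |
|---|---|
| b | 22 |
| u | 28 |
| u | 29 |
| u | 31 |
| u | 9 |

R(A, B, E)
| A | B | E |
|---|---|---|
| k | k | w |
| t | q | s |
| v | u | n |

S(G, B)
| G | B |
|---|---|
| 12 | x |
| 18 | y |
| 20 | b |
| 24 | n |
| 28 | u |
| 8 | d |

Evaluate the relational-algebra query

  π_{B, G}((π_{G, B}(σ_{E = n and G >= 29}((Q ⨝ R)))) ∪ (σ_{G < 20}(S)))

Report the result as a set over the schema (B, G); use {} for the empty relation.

Joining Q and R on B yields {(u, 28, v, n), (u, 29, v, n), (u, 31, v, n), (u, 9, v, n)}.
Selection E = n and G >= 29: {(u, 29, v, n), (u, 31, v, n)}
Projecting to G, B: {(29, u), (31, u)}
Selection G < 20: {(12, x), (18, y), (8, d)}
Taking the union: {(12, x), (18, y), (29, u), (31, u), (8, d)}
Projecting to B, G: {(d, 8), (u, 29), (u, 31), (x, 12), (y, 18)}

{(d, 8), (u, 29), (u, 31), (x, 12), (y, 18)}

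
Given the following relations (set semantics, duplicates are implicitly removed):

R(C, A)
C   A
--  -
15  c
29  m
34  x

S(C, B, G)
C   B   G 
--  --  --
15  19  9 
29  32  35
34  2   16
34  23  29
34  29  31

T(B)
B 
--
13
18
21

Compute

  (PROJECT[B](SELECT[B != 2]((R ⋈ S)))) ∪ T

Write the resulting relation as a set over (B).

{13, 18, 19, 21, 23, 29, 32}

Natural join on C: {(15, c, 19, 9), (29, m, 32, 35), (34, x, 2, 16), (34, x, 23, 29), (34, x, 29, 31)}
Selection B != 2: {(15, c, 19, 9), (29, m, 32, 35), (34, x, 23, 29), (34, x, 29, 31)}
π[B]: project onto (B) → {19, 23, 29, 32}
Taking the union: {13, 18, 19, 21, 23, 29, 32}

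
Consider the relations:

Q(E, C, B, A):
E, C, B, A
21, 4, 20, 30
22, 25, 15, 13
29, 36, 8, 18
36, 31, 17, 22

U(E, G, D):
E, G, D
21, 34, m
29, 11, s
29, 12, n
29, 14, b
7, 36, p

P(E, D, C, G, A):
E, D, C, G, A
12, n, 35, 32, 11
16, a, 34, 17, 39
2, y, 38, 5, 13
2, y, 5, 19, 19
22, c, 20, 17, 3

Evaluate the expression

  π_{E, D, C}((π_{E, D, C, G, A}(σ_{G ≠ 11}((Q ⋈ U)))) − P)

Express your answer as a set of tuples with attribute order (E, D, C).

Natural join on E: {(21, 4, 20, 30, 34, m), (29, 36, 8, 18, 11, s), (29, 36, 8, 18, 12, n), (29, 36, 8, 18, 14, b)}
Filtering on G ≠ 11 leaves {(21, 4, 20, 30, 34, m), (29, 36, 8, 18, 12, n), (29, 36, 8, 18, 14, b)}.
Keep only column(s) E, D, C, G, A: {(21, m, 4, 34, 30), (29, b, 36, 14, 18), (29, n, 36, 12, 18)}
Set difference of the two operands is {(21, m, 4, 34, 30), (29, b, 36, 14, 18), (29, n, 36, 12, 18)}.
Keep only column(s) E, D, C: {(21, m, 4), (29, b, 36), (29, n, 36)}

{(21, m, 4), (29, b, 36), (29, n, 36)}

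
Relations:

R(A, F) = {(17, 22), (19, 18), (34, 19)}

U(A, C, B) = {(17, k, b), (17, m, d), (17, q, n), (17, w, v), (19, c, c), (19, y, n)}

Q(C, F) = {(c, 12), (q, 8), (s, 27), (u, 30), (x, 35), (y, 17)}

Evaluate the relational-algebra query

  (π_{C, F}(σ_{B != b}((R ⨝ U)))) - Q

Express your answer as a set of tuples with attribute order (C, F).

Natural join on A: {(17, 22, k, b), (17, 22, m, d), (17, 22, q, n), (17, 22, w, v), (19, 18, c, c), (19, 18, y, n)}
Filtering on B != b leaves {(17, 22, m, d), (17, 22, q, n), (17, 22, w, v), (19, 18, c, c), (19, 18, y, n)}.
Keep only column(s) C, F: {(c, 18), (m, 22), (q, 22), (w, 22), (y, 18)}
Set difference of the two operands is {(c, 18), (m, 22), (q, 22), (w, 22), (y, 18)}.

{(c, 18), (m, 22), (q, 22), (w, 22), (y, 18)}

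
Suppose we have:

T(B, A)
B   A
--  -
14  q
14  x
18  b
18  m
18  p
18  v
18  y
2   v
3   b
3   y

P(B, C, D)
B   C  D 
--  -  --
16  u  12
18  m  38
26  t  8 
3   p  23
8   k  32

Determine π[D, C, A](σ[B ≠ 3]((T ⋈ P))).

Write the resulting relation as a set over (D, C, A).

Joining T and P on B yields {(18, b, m, 38), (18, m, m, 38), (18, p, m, 38), (18, v, m, 38), (18, y, m, 38), (3, b, p, 23), (3, y, p, 23)}.
Filtering on B ≠ 3 leaves {(18, b, m, 38), (18, m, m, 38), (18, p, m, 38), (18, v, m, 38), (18, y, m, 38)}.
Keep only column(s) D, C, A: {(38, m, b), (38, m, m), (38, m, p), (38, m, v), (38, m, y)}

{(38, m, b), (38, m, m), (38, m, p), (38, m, v), (38, m, y)}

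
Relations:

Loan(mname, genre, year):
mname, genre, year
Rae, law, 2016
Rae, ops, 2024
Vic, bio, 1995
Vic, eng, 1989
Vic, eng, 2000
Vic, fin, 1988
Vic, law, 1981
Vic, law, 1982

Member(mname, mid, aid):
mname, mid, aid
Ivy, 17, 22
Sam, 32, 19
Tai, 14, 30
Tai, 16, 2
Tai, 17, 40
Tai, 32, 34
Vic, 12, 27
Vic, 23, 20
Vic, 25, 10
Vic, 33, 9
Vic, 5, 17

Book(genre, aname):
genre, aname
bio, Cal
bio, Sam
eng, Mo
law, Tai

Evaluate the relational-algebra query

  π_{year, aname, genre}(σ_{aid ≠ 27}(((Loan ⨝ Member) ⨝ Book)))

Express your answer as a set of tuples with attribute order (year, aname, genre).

Natural join on mname: {(Vic, bio, 1995, 12, 27), (Vic, bio, 1995, 23, 20), (Vic, bio, 1995, 25, 10), (Vic, bio, 1995, 33, 9), (Vic, bio, 1995, 5, 17), (Vic, eng, 1989, 12, 27), (Vic, eng, 1989, 23, 20), (Vic, eng, 1989, 25, 10), (Vic, eng, 1989, 33, 9), (Vic, eng, 1989, 5, 17), (Vic, eng, 2000, 12, 27), (Vic, eng, 2000, 23, 20), (Vic, eng, 2000, 25, 10), (Vic, eng, 2000, 33, 9), (Vic, eng, 2000, 5, 17), (Vic, fin, 1988, 12, 27), (Vic, fin, 1988, 23, 20), (Vic, fin, 1988, 25, 10), (Vic, fin, 1988, 33, 9), (Vic, fin, 1988, 5, 17), (Vic, law, 1981, 12, 27), (Vic, law, 1981, 23, 20), (Vic, law, 1981, 25, 10), (Vic, law, 1981, 33, 9), (Vic, law, 1981, 5, 17), (Vic, law, 1982, 12, 27), (Vic, law, 1982, 23, 20), (Vic, law, 1982, 25, 10), (Vic, law, 1982, 33, 9), (Vic, law, 1982, 5, 17)}
Natural join on genre: {(Vic, bio, 1995, 12, 27, Cal), (Vic, bio, 1995, 12, 27, Sam), (Vic, bio, 1995, 23, 20, Cal), (Vic, bio, 1995, 23, 20, Sam), (Vic, bio, 1995, 25, 10, Cal), (Vic, bio, 1995, 25, 10, Sam), (Vic, bio, 1995, 33, 9, Cal), (Vic, bio, 1995, 33, 9, Sam), (Vic, bio, 1995, 5, 17, Cal), (Vic, bio, 1995, 5, 17, Sam), (Vic, eng, 1989, 12, 27, Mo), (Vic, eng, 1989, 23, 20, Mo), (Vic, eng, 1989, 25, 10, Mo), (Vic, eng, 1989, 33, 9, Mo), (Vic, eng, 1989, 5, 17, Mo), (Vic, eng, 2000, 12, 27, Mo), (Vic, eng, 2000, 23, 20, Mo), (Vic, eng, 2000, 25, 10, Mo), (Vic, eng, 2000, 33, 9, Mo), (Vic, eng, 2000, 5, 17, Mo), (Vic, law, 1981, 12, 27, Tai), (Vic, law, 1981, 23, 20, Tai), (Vic, law, 1981, 25, 10, Tai), (Vic, law, 1981, 33, 9, Tai), (Vic, law, 1981, 5, 17, Tai), (Vic, law, 1982, 12, 27, Tai), (Vic, law, 1982, 23, 20, Tai), (Vic, law, 1982, 25, 10, Tai), (Vic, law, 1982, 33, 9, Tai), (Vic, law, 1982, 5, 17, Tai)}
σ[aid ≠ 27]: keep tuples satisfying aid ≠ 27 → {(Vic, bio, 1995, 23, 20, Cal), (Vic, bio, 1995, 23, 20, Sam), (Vic, bio, 1995, 25, 10, Cal), (Vic, bio, 1995, 25, 10, Sam), (Vic, bio, 1995, 33, 9, Cal), (Vic, bio, 1995, 33, 9, Sam), (Vic, bio, 1995, 5, 17, Cal), (Vic, bio, 1995, 5, 17, Sam), (Vic, eng, 1989, 23, 20, Mo), (Vic, eng, 1989, 25, 10, Mo), (Vic, eng, 1989, 33, 9, Mo), (Vic, eng, 1989, 5, 17, Mo), (Vic, eng, 2000, 23, 20, Mo), (Vic, eng, 2000, 25, 10, Mo), (Vic, eng, 2000, 33, 9, Mo), (Vic, eng, 2000, 5, 17, Mo), (Vic, law, 1981, 23, 20, Tai), (Vic, law, 1981, 25, 10, Tai), (Vic, law, 1981, 33, 9, Tai), (Vic, law, 1981, 5, 17, Tai), (Vic, law, 1982, 23, 20, Tai), (Vic, law, 1982, 25, 10, Tai), (Vic, law, 1982, 33, 9, Tai), (Vic, law, 1982, 5, 17, Tai)}
Projecting to year, aname, genre (18 duplicate(s) eliminated): {(1981, Tai, law), (1982, Tai, law), (1989, Mo, eng), (1995, Cal, bio), (1995, Sam, bio), (2000, Mo, eng)}

{(1981, Tai, law), (1982, Tai, law), (1989, Mo, eng), (1995, Cal, bio), (1995, Sam, bio), (2000, Mo, eng)}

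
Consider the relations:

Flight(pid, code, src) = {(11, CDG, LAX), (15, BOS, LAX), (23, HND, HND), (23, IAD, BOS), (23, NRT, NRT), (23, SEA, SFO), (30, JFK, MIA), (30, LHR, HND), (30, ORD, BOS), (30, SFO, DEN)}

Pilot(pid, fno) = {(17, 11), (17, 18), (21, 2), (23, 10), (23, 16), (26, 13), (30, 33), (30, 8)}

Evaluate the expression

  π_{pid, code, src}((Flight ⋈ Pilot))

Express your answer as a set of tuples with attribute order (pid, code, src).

{(23, HND, HND), (23, IAD, BOS), (23, NRT, NRT), (23, SEA, SFO), (30, JFK, MIA), (30, LHR, HND), (30, ORD, BOS), (30, SFO, DEN)}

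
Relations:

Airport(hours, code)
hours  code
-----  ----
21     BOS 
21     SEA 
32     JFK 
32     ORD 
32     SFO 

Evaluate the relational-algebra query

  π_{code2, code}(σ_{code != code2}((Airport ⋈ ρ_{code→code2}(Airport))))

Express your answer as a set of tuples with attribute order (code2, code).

{(BOS, SEA), (JFK, ORD), (JFK, SFO), (ORD, JFK), (ORD, SFO), (SEA, BOS), (SFO, JFK), (SFO, ORD)}

ρ[code→code2]: schema becomes (hours, code2); tuples unchanged.
Natural join on hours: {(21, BOS, BOS), (21, BOS, SEA), (21, SEA, BOS), (21, SEA, SEA), (32, JFK, JFK), (32, JFK, ORD), (32, JFK, SFO), (32, ORD, JFK), (32, ORD, ORD), (32, ORD, SFO), (32, SFO, JFK), (32, SFO, ORD), (32, SFO, SFO)}
Filtering on code != code2 leaves {(21, BOS, SEA), (21, SEA, BOS), (32, JFK, ORD), (32, JFK, SFO), (32, ORD, JFK), (32, ORD, SFO), (32, SFO, JFK), (32, SFO, ORD)}.
π[code2, code]: project onto (code2, code) → {(BOS, SEA), (JFK, ORD), (JFK, SFO), (ORD, JFK), (ORD, SFO), (SEA, BOS), (SFO, JFK), (SFO, ORD)}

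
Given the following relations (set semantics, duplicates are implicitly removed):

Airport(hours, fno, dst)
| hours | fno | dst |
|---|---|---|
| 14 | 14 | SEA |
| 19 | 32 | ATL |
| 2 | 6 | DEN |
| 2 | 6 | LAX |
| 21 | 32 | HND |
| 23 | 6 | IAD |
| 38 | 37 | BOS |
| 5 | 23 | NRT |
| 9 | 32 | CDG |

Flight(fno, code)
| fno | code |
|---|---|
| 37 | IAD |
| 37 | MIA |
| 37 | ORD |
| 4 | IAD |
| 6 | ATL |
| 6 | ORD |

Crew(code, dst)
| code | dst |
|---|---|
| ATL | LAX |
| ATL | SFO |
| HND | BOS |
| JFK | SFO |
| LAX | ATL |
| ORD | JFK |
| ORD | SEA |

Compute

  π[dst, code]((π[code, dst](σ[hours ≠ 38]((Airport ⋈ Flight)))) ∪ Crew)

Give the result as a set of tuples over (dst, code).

{(ATL, LAX), (BOS, HND), (DEN, ATL), (DEN, ORD), (IAD, ATL), (IAD, ORD), (JFK, ORD), (LAX, ATL), (LAX, ORD), (SEA, ORD), (SFO, ATL), (SFO, JFK)}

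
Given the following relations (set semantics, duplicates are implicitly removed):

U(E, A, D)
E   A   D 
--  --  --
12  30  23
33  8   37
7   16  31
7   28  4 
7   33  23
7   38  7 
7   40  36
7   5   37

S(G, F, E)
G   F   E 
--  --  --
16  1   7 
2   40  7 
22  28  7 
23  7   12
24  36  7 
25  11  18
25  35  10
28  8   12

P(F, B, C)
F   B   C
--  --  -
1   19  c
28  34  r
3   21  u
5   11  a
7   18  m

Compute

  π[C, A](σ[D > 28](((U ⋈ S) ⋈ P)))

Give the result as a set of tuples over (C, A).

Joining U and S on E yields {(12, 30, 23, 23, 7), (12, 30, 23, 28, 8), (7, 16, 31, 16, 1), (7, 16, 31, 2, 40), (7, 16, 31, 22, 28), (7, 16, 31, 24, 36), (7, 28, 4, 16, 1), (7, 28, 4, 2, 40), (7, 28, 4, 22, 28), (7, 28, 4, 24, 36), (7, 33, 23, 16, 1), (7, 33, 23, 2, 40), (7, 33, 23, 22, 28), (7, 33, 23, 24, 36), (7, 38, 7, 16, 1), (7, 38, 7, 2, 40), (7, 38, 7, 22, 28), (7, 38, 7, 24, 36), (7, 40, 36, 16, 1), (7, 40, 36, 2, 40), (7, 40, 36, 22, 28), (7, 40, 36, 24, 36), (7, 5, 37, 16, 1), (7, 5, 37, 2, 40), (7, 5, 37, 22, 28), (7, 5, 37, 24, 36)}.
Joining (U ⋈ S) and P on F yields {(12, 30, 23, 23, 7, 18, m), (7, 16, 31, 16, 1, 19, c), (7, 16, 31, 22, 28, 34, r), (7, 28, 4, 16, 1, 19, c), (7, 28, 4, 22, 28, 34, r), (7, 33, 23, 16, 1, 19, c), (7, 33, 23, 22, 28, 34, r), (7, 38, 7, 16, 1, 19, c), (7, 38, 7, 22, 28, 34, r), (7, 40, 36, 16, 1, 19, c), (7, 40, 36, 22, 28, 34, r), (7, 5, 37, 16, 1, 19, c), (7, 5, 37, 22, 28, 34, r)}.
σ[D > 28]: keep tuples satisfying D > 28 → {(7, 16, 31, 16, 1, 19, c), (7, 16, 31, 22, 28, 34, r), (7, 40, 36, 16, 1, 19, c), (7, 40, 36, 22, 28, 34, r), (7, 5, 37, 16, 1, 19, c), (7, 5, 37, 22, 28, 34, r)}
π_{C, A} gives {(c, 16), (c, 40), (c, 5), (r, 16), (r, 40), (r, 5)}.

{(c, 16), (c, 40), (c, 5), (r, 16), (r, 40), (r, 5)}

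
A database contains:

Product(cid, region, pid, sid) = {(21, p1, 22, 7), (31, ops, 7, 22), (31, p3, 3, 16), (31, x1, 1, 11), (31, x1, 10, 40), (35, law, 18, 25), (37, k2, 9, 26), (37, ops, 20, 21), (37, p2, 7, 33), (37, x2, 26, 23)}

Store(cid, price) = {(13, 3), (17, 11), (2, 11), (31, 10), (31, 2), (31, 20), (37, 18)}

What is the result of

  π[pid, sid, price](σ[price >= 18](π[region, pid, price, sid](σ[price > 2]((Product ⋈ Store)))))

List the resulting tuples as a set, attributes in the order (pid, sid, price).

{(1, 11, 20), (10, 40, 20), (20, 21, 18), (26, 23, 18), (3, 16, 20), (7, 22, 20), (7, 33, 18), (9, 26, 18)}

Product ⋈ Store (natural join on cid): {(31, ops, 7, 22, 10), (31, ops, 7, 22, 2), (31, ops, 7, 22, 20), (31, p3, 3, 16, 10), (31, p3, 3, 16, 2), (31, p3, 3, 16, 20), (31, x1, 1, 11, 10), (31, x1, 1, 11, 2), (31, x1, 1, 11, 20), (31, x1, 10, 40, 10), (31, x1, 10, 40, 2), (31, x1, 10, 40, 20), (37, k2, 9, 26, 18), (37, ops, 20, 21, 18), (37, p2, 7, 33, 18), (37, x2, 26, 23, 18)}
Apply σ_{price > 2}; surviving tuples: {(31, ops, 7, 22, 10), (31, ops, 7, 22, 20), (31, p3, 3, 16, 10), (31, p3, 3, 16, 20), (31, x1, 1, 11, 10), (31, x1, 1, 11, 20), (31, x1, 10, 40, 10), (31, x1, 10, 40, 20), (37, k2, 9, 26, 18), (37, ops, 20, 21, 18), (37, p2, 7, 33, 18), (37, x2, 26, 23, 18)}
π[region, pid, price, sid]: project onto (region, pid, price, sid) → {(k2, 9, 18, 26), (ops, 20, 18, 21), (ops, 7, 10, 22), (ops, 7, 20, 22), (p2, 7, 18, 33), (p3, 3, 10, 16), (p3, 3, 20, 16), (x1, 1, 10, 11), (x1, 1, 20, 11), (x1, 10, 10, 40), (x1, 10, 20, 40), (x2, 26, 18, 23)}
Apply σ_{price >= 18}; surviving tuples: {(k2, 9, 18, 26), (ops, 20, 18, 21), (ops, 7, 20, 22), (p2, 7, 18, 33), (p3, 3, 20, 16), (x1, 1, 20, 11), (x1, 10, 20, 40), (x2, 26, 18, 23)}
π[pid, sid, price]: project onto (pid, sid, price) → {(1, 11, 20), (10, 40, 20), (20, 21, 18), (26, 23, 18), (3, 16, 20), (7, 22, 20), (7, 33, 18), (9, 26, 18)}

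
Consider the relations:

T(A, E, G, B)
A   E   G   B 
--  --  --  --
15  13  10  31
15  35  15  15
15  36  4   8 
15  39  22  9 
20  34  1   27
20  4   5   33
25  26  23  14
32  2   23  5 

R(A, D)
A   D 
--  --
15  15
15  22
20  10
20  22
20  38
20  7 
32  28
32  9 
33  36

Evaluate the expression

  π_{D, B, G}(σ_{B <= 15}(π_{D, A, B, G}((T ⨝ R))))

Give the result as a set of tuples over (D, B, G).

T ⋈ R (natural join on A): {(15, 13, 10, 31, 15), (15, 13, 10, 31, 22), (15, 35, 15, 15, 15), (15, 35, 15, 15, 22), (15, 36, 4, 8, 15), (15, 36, 4, 8, 22), (15, 39, 22, 9, 15), (15, 39, 22, 9, 22), (20, 34, 1, 27, 10), (20, 34, 1, 27, 22), (20, 34, 1, 27, 38), (20, 34, 1, 27, 7), (20, 4, 5, 33, 10), (20, 4, 5, 33, 22), (20, 4, 5, 33, 38), (20, 4, 5, 33, 7), (32, 2, 23, 5, 28), (32, 2, 23, 5, 9)}
Keep only column(s) D, A, B, G: {(10, 20, 27, 1), (10, 20, 33, 5), (15, 15, 15, 15), (15, 15, 31, 10), (15, 15, 8, 4), (15, 15, 9, 22), (22, 15, 15, 15), (22, 15, 31, 10), (22, 15, 8, 4), (22, 15, 9, 22), (22, 20, 27, 1), (22, 20, 33, 5), (28, 32, 5, 23), (38, 20, 27, 1), (38, 20, 33, 5), (7, 20, 27, 1), (7, 20, 33, 5), (9, 32, 5, 23)}
Filtering on B <= 15 leaves {(15, 15, 15, 15), (15, 15, 8, 4), (15, 15, 9, 22), (22, 15, 15, 15), (22, 15, 8, 4), (22, 15, 9, 22), (28, 32, 5, 23), (9, 32, 5, 23)}.
Keep only column(s) D, B, G: {(15, 15, 15), (15, 8, 4), (15, 9, 22), (22, 15, 15), (22, 8, 4), (22, 9, 22), (28, 5, 23), (9, 5, 23)}

{(15, 15, 15), (15, 8, 4), (15, 9, 22), (22, 15, 15), (22, 8, 4), (22, 9, 22), (28, 5, 23), (9, 5, 23)}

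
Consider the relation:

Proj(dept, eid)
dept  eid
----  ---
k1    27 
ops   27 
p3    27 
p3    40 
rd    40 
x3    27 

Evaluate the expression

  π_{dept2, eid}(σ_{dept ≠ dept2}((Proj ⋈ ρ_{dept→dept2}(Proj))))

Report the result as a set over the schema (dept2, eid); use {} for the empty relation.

{(k1, 27), (ops, 27), (p3, 27), (p3, 40), (rd, 40), (x3, 27)}

ρ[dept→dept2]: schema becomes (dept2, eid); tuples unchanged.
Joining Proj and ρ_{dept→dept2}(Proj) on eid yields {(k1, 27, k1), (k1, 27, ops), (k1, 27, p3), (k1, 27, x3), (ops, 27, k1), (ops, 27, ops), (ops, 27, p3), (ops, 27, x3), (p3, 27, k1), (p3, 27, ops), (p3, 27, p3), (p3, 27, x3), (p3, 40, p3), (p3, 40, rd), (rd, 40, p3), (rd, 40, rd), (x3, 27, k1), (x3, 27, ops), (x3, 27, p3), (x3, 27, x3)}.
Apply σ_{dept ≠ dept2}; surviving tuples: {(k1, 27, ops), (k1, 27, p3), (k1, 27, x3), (ops, 27, k1), (ops, 27, p3), (ops, 27, x3), (p3, 27, k1), (p3, 27, ops), (p3, 27, x3), (p3, 40, rd), (rd, 40, p3), (x3, 27, k1), (x3, 27, ops), (x3, 27, p3)}
π_{dept2, eid} gives {(k1, 27), (ops, 27), (p3, 27), (p3, 40), (rd, 40), (x3, 27)} (8 duplicate(s) eliminated).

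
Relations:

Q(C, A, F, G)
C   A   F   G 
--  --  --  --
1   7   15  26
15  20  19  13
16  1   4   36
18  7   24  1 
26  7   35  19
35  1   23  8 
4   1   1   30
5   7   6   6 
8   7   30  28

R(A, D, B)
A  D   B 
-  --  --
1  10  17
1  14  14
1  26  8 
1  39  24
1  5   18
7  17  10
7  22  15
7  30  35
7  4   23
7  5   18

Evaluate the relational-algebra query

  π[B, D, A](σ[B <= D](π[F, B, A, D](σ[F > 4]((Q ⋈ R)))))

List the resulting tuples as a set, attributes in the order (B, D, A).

Natural join on A: {(1, 7, 15, 26, 17, 10), (1, 7, 15, 26, 22, 15), (1, 7, 15, 26, 30, 35), (1, 7, 15, 26, 4, 23), (1, 7, 15, 26, 5, 18), (16, 1, 4, 36, 10, 17), (16, 1, 4, 36, 14, 14), (16, 1, 4, 36, 26, 8), (16, 1, 4, 36, 39, 24), (16, 1, 4, 36, 5, 18), (18, 7, 24, 1, 17, 10), (18, 7, 24, 1, 22, 15), (18, 7, 24, 1, 30, 35), (18, 7, 24, 1, 4, 23), (18, 7, 24, 1, 5, 18), (26, 7, 35, 19, 17, 10), (26, 7, 35, 19, 22, 15), (26, 7, 35, 19, 30, 35), (26, 7, 35, 19, 4, 23), (26, 7, 35, 19, 5, 18), (35, 1, 23, 8, 10, 17), (35, 1, 23, 8, 14, 14), (35, 1, 23, 8, 26, 8), (35, 1, 23, 8, 39, 24), (35, 1, 23, 8, 5, 18), (4, 1, 1, 30, 10, 17), (4, 1, 1, 30, 14, 14), (4, 1, 1, 30, 26, 8), (4, 1, 1, 30, 39, 24), (4, 1, 1, 30, 5, 18), (5, 7, 6, 6, 17, 10), (5, 7, 6, 6, 22, 15), (5, 7, 6, 6, 30, 35), (5, 7, 6, 6, 4, 23), (5, 7, 6, 6, 5, 18), (8, 7, 30, 28, 17, 10), (8, 7, 30, 28, 22, 15), (8, 7, 30, 28, 30, 35), (8, 7, 30, 28, 4, 23), (8, 7, 30, 28, 5, 18)}
Apply σ_{F > 4}; surviving tuples: {(1, 7, 15, 26, 17, 10), (1, 7, 15, 26, 22, 15), (1, 7, 15, 26, 30, 35), (1, 7, 15, 26, 4, 23), (1, 7, 15, 26, 5, 18), (18, 7, 24, 1, 17, 10), (18, 7, 24, 1, 22, 15), (18, 7, 24, 1, 30, 35), (18, 7, 24, 1, 4, 23), (18, 7, 24, 1, 5, 18), (26, 7, 35, 19, 17, 10), (26, 7, 35, 19, 22, 15), (26, 7, 35, 19, 30, 35), (26, 7, 35, 19, 4, 23), (26, 7, 35, 19, 5, 18), (35, 1, 23, 8, 10, 17), (35, 1, 23, 8, 14, 14), (35, 1, 23, 8, 26, 8), (35, 1, 23, 8, 39, 24), (35, 1, 23, 8, 5, 18), (5, 7, 6, 6, 17, 10), (5, 7, 6, 6, 22, 15), (5, 7, 6, 6, 30, 35), (5, 7, 6, 6, 4, 23), (5, 7, 6, 6, 5, 18), (8, 7, 30, 28, 17, 10), (8, 7, 30, 28, 22, 15), (8, 7, 30, 28, 30, 35), (8, 7, 30, 28, 4, 23), (8, 7, 30, 28, 5, 18)}
Projecting to F, B, A, D: {(15, 10, 7, 17), (15, 15, 7, 22), (15, 18, 7, 5), (15, 23, 7, 4), (15, 35, 7, 30), (23, 14, 1, 14), (23, 17, 1, 10), (23, 18, 1, 5), (23, 24, 1, 39), (23, 8, 1, 26), (24, 10, 7, 17), (24, 15, 7, 22), (24, 18, 7, 5), (24, 23, 7, 4), (24, 35, 7, 30), (30, 10, 7, 17), (30, 15, 7, 22), (30, 18, 7, 5), (30, 23, 7, 4), (30, 35, 7, 30), (35, 10, 7, 17), (35, 15, 7, 22), (35, 18, 7, 5), (35, 23, 7, 4), (35, 35, 7, 30), (6, 10, 7, 17), (6, 15, 7, 22), (6, 18, 7, 5), (6, 23, 7, 4), (6, 35, 7, 30)}
Apply σ_{B <= D}; surviving tuples: {(15, 10, 7, 17), (15, 15, 7, 22), (23, 14, 1, 14), (23, 24, 1, 39), (23, 8, 1, 26), (24, 10, 7, 17), (24, 15, 7, 22), (30, 10, 7, 17), (30, 15, 7, 22), (35, 10, 7, 17), (35, 15, 7, 22), (6, 10, 7, 17), (6, 15, 7, 22)}
Projecting to B, D, A (8 duplicate(s) eliminated): {(10, 17, 7), (14, 14, 1), (15, 22, 7), (24, 39, 1), (8, 26, 1)}

{(10, 17, 7), (14, 14, 1), (15, 22, 7), (24, 39, 1), (8, 26, 1)}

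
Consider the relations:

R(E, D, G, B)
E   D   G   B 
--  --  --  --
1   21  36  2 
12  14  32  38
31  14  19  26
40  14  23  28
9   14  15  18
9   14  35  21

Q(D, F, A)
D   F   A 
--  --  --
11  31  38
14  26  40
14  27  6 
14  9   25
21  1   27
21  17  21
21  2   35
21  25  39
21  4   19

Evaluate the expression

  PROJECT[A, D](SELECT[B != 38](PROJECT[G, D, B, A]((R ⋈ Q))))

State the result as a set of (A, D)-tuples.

Joining R and Q on D yields {(1, 21, 36, 2, 1, 27), (1, 21, 36, 2, 17, 21), (1, 21, 36, 2, 2, 35), (1, 21, 36, 2, 25, 39), (1, 21, 36, 2, 4, 19), (12, 14, 32, 38, 26, 40), (12, 14, 32, 38, 27, 6), (12, 14, 32, 38, 9, 25), (31, 14, 19, 26, 26, 40), (31, 14, 19, 26, 27, 6), (31, 14, 19, 26, 9, 25), (40, 14, 23, 28, 26, 40), (40, 14, 23, 28, 27, 6), (40, 14, 23, 28, 9, 25), (9, 14, 15, 18, 26, 40), (9, 14, 15, 18, 27, 6), (9, 14, 15, 18, 9, 25), (9, 14, 35, 21, 26, 40), (9, 14, 35, 21, 27, 6), (9, 14, 35, 21, 9, 25)}.
Projecting to G, D, B, A: {(15, 14, 18, 25), (15, 14, 18, 40), (15, 14, 18, 6), (19, 14, 26, 25), (19, 14, 26, 40), (19, 14, 26, 6), (23, 14, 28, 25), (23, 14, 28, 40), (23, 14, 28, 6), (32, 14, 38, 25), (32, 14, 38, 40), (32, 14, 38, 6), (35, 14, 21, 25), (35, 14, 21, 40), (35, 14, 21, 6), (36, 21, 2, 19), (36, 21, 2, 21), (36, 21, 2, 27), (36, 21, 2, 35), (36, 21, 2, 39)}
Apply σ_{B != 38}; surviving tuples: {(15, 14, 18, 25), (15, 14, 18, 40), (15, 14, 18, 6), (19, 14, 26, 25), (19, 14, 26, 40), (19, 14, 26, 6), (23, 14, 28, 25), (23, 14, 28, 40), (23, 14, 28, 6), (35, 14, 21, 25), (35, 14, 21, 40), (35, 14, 21, 6), (36, 21, 2, 19), (36, 21, 2, 21), (36, 21, 2, 27), (36, 21, 2, 35), (36, 21, 2, 39)}
Projecting to A, D (9 duplicate(s) eliminated): {(19, 21), (21, 21), (25, 14), (27, 21), (35, 21), (39, 21), (40, 14), (6, 14)}

{(19, 21), (21, 21), (25, 14), (27, 21), (35, 21), (39, 21), (40, 14), (6, 14)}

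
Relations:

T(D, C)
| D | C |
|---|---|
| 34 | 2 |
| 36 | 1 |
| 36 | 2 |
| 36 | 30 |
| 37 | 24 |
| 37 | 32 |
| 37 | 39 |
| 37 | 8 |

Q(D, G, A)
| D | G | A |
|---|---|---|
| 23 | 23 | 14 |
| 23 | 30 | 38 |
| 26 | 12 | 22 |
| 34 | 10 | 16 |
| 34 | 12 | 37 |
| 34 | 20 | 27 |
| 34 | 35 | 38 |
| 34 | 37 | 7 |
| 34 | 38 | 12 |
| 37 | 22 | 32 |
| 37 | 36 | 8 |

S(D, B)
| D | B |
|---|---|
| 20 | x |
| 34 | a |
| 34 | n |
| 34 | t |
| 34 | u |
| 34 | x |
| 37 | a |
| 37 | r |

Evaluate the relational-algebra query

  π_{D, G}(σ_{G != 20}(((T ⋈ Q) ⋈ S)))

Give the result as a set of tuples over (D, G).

T ⋈ Q (natural join on D): {(34, 2, 10, 16), (34, 2, 12, 37), (34, 2, 20, 27), (34, 2, 35, 38), (34, 2, 37, 7), (34, 2, 38, 12), (37, 24, 22, 32), (37, 24, 36, 8), (37, 32, 22, 32), (37, 32, 36, 8), (37, 39, 22, 32), (37, 39, 36, 8), (37, 8, 22, 32), (37, 8, 36, 8)}
(T ⋈ Q) ⋈ S (natural join on D): {(34, 2, 10, 16, a), (34, 2, 10, 16, n), (34, 2, 10, 16, t), (34, 2, 10, 16, u), (34, 2, 10, 16, x), (34, 2, 12, 37, a), (34, 2, 12, 37, n), (34, 2, 12, 37, t), (34, 2, 12, 37, u), (34, 2, 12, 37, x), (34, 2, 20, 27, a), (34, 2, 20, 27, n), (34, 2, 20, 27, t), (34, 2, 20, 27, u), (34, 2, 20, 27, x), (34, 2, 35, 38, a), (34, 2, 35, 38, n), (34, 2, 35, 38, t), (34, 2, 35, 38, u), (34, 2, 35, 38, x), (34, 2, 37, 7, a), (34, 2, 37, 7, n), (34, 2, 37, 7, t), (34, 2, 37, 7, u), (34, 2, 37, 7, x), (34, 2, 38, 12, a), (34, 2, 38, 12, n), (34, 2, 38, 12, t), (34, 2, 38, 12, u), (34, 2, 38, 12, x), (37, 24, 22, 32, a), (37, 24, 22, 32, r), (37, 24, 36, 8, a), (37, 24, 36, 8, r), (37, 32, 22, 32, a), (37, 32, 22, 32, r), (37, 32, 36, 8, a), (37, 32, 36, 8, r), (37, 39, 22, 32, a), (37, 39, 22, 32, r), (37, 39, 36, 8, a), (37, 39, 36, 8, r), (37, 8, 22, 32, a), (37, 8, 22, 32, r), (37, 8, 36, 8, a), (37, 8, 36, 8, r)}
Apply σ_{G != 20}; surviving tuples: {(34, 2, 10, 16, a), (34, 2, 10, 16, n), (34, 2, 10, 16, t), (34, 2, 10, 16, u), (34, 2, 10, 16, x), (34, 2, 12, 37, a), (34, 2, 12, 37, n), (34, 2, 12, 37, t), (34, 2, 12, 37, u), (34, 2, 12, 37, x), (34, 2, 35, 38, a), (34, 2, 35, 38, n), (34, 2, 35, 38, t), (34, 2, 35, 38, u), (34, 2, 35, 38, x), (34, 2, 37, 7, a), (34, 2, 37, 7, n), (34, 2, 37, 7, t), (34, 2, 37, 7, u), (34, 2, 37, 7, x), (34, 2, 38, 12, a), (34, 2, 38, 12, n), (34, 2, 38, 12, t), (34, 2, 38, 12, u), (34, 2, 38, 12, x), (37, 24, 22, 32, a), (37, 24, 22, 32, r), (37, 24, 36, 8, a), (37, 24, 36, 8, r), (37, 32, 22, 32, a), (37, 32, 22, 32, r), (37, 32, 36, 8, a), (37, 32, 36, 8, r), (37, 39, 22, 32, a), (37, 39, 22, 32, r), (37, 39, 36, 8, a), (37, 39, 36, 8, r), (37, 8, 22, 32, a), (37, 8, 22, 32, r), (37, 8, 36, 8, a), (37, 8, 36, 8, r)}
π_{D, G} gives {(34, 10), (34, 12), (34, 35), (34, 37), (34, 38), (37, 22), (37, 36)} (34 duplicate(s) eliminated).

{(34, 10), (34, 12), (34, 35), (34, 37), (34, 38), (37, 22), (37, 36)}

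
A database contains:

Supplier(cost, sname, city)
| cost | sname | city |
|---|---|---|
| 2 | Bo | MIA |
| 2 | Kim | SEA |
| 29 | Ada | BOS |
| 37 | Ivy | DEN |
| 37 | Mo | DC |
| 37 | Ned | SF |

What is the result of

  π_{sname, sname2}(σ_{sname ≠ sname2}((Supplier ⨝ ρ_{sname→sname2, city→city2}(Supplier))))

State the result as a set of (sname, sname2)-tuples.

{(Bo, Kim), (Ivy, Mo), (Ivy, Ned), (Kim, Bo), (Mo, Ivy), (Mo, Ned), (Ned, Ivy), (Ned, Mo)}

ρ[sname→sname2, city→city2]: schema becomes (cost, sname2, city2); tuples unchanged.
Supplier ⋈ ρ_{sname→sname2, city→city2}(Supplier) (natural join on cost): {(2, Bo, MIA, Bo, MIA), (2, Bo, MIA, Kim, SEA), (2, Kim, SEA, Bo, MIA), (2, Kim, SEA, Kim, SEA), (29, Ada, BOS, Ada, BOS), (37, Ivy, DEN, Ivy, DEN), (37, Ivy, DEN, Mo, DC), (37, Ivy, DEN, Ned, SF), (37, Mo, DC, Ivy, DEN), (37, Mo, DC, Mo, DC), (37, Mo, DC, Ned, SF), (37, Ned, SF, Ivy, DEN), (37, Ned, SF, Mo, DC), (37, Ned, SF, Ned, SF)}
Apply σ_{sname ≠ sname2}; surviving tuples: {(2, Bo, MIA, Kim, SEA), (2, Kim, SEA, Bo, MIA), (37, Ivy, DEN, Mo, DC), (37, Ivy, DEN, Ned, SF), (37, Mo, DC, Ivy, DEN), (37, Mo, DC, Ned, SF), (37, Ned, SF, Ivy, DEN), (37, Ned, SF, Mo, DC)}
Projecting to sname, sname2: {(Bo, Kim), (Ivy, Mo), (Ivy, Ned), (Kim, Bo), (Mo, Ivy), (Mo, Ned), (Ned, Ivy), (Ned, Mo)}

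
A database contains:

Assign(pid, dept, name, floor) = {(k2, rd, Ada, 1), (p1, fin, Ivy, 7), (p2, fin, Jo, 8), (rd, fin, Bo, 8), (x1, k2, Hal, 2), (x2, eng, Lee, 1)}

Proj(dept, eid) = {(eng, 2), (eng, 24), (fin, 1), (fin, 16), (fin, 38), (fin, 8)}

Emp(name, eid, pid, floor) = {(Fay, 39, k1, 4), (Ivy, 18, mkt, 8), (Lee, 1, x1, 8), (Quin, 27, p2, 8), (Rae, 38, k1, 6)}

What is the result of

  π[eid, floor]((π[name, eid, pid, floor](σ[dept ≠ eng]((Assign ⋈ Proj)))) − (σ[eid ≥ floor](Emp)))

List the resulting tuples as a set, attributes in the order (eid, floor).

{(1, 7), (1, 8), (16, 7), (16, 8), (38, 7), (38, 8), (8, 7), (8, 8)}

Natural join on dept: {(p1, fin, Ivy, 7, 1), (p1, fin, Ivy, 7, 16), (p1, fin, Ivy, 7, 38), (p1, fin, Ivy, 7, 8), (p2, fin, Jo, 8, 1), (p2, fin, Jo, 8, 16), (p2, fin, Jo, 8, 38), (p2, fin, Jo, 8, 8), (rd, fin, Bo, 8, 1), (rd, fin, Bo, 8, 16), (rd, fin, Bo, 8, 38), (rd, fin, Bo, 8, 8), (x2, eng, Lee, 1, 2), (x2, eng, Lee, 1, 24)}
σ[dept ≠ eng]: keep tuples satisfying dept ≠ eng → {(p1, fin, Ivy, 7, 1), (p1, fin, Ivy, 7, 16), (p1, fin, Ivy, 7, 38), (p1, fin, Ivy, 7, 8), (p2, fin, Jo, 8, 1), (p2, fin, Jo, 8, 16), (p2, fin, Jo, 8, 38), (p2, fin, Jo, 8, 8), (rd, fin, Bo, 8, 1), (rd, fin, Bo, 8, 16), (rd, fin, Bo, 8, 38), (rd, fin, Bo, 8, 8)}
Projecting to name, eid, pid, floor: {(Bo, 1, rd, 8), (Bo, 16, rd, 8), (Bo, 38, rd, 8), (Bo, 8, rd, 8), (Ivy, 1, p1, 7), (Ivy, 16, p1, 7), (Ivy, 38, p1, 7), (Ivy, 8, p1, 7), (Jo, 1, p2, 8), (Jo, 16, p2, 8), (Jo, 38, p2, 8), (Jo, 8, p2, 8)}
σ[eid ≥ floor]: keep tuples satisfying eid ≥ floor → {(Fay, 39, k1, 4), (Ivy, 18, mkt, 8), (Quin, 27, p2, 8), (Rae, 38, k1, 6)}
Taking the difference: {(Bo, 1, rd, 8), (Bo, 16, rd, 8), (Bo, 38, rd, 8), (Bo, 8, rd, 8), (Ivy, 1, p1, 7), (Ivy, 16, p1, 7), (Ivy, 38, p1, 7), (Ivy, 8, p1, 7), (Jo, 1, p2, 8), (Jo, 16, p2, 8), (Jo, 38, p2, 8), (Jo, 8, p2, 8)}
Projecting to eid, floor (4 duplicate(s) eliminated): {(1, 7), (1, 8), (16, 7), (16, 8), (38, 7), (38, 8), (8, 7), (8, 8)}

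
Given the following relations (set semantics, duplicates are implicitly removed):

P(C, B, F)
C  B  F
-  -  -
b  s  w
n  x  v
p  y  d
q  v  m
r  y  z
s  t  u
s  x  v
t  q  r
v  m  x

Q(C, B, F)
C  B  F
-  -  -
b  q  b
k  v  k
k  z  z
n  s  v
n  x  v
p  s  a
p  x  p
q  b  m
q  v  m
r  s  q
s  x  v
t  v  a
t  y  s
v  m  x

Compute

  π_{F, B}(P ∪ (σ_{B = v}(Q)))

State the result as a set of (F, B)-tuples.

{(a, v), (d, y), (k, v), (m, v), (r, q), (u, t), (v, x), (w, s), (x, m), (z, y)}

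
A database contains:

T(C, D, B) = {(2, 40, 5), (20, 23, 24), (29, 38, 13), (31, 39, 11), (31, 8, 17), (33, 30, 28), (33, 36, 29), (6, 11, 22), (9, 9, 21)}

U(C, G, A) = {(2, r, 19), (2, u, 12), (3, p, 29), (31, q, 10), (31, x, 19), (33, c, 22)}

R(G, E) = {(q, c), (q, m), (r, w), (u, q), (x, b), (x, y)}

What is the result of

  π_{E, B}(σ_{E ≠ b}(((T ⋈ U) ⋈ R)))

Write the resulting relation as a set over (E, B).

{(c, 11), (c, 17), (m, 11), (m, 17), (q, 5), (w, 5), (y, 11), (y, 17)}

Natural join on C: {(2, 40, 5, r, 19), (2, 40, 5, u, 12), (31, 39, 11, q, 10), (31, 39, 11, x, 19), (31, 8, 17, q, 10), (31, 8, 17, x, 19), (33, 30, 28, c, 22), (33, 36, 29, c, 22)}
Natural join on G: {(2, 40, 5, r, 19, w), (2, 40, 5, u, 12, q), (31, 39, 11, q, 10, c), (31, 39, 11, q, 10, m), (31, 39, 11, x, 19, b), (31, 39, 11, x, 19, y), (31, 8, 17, q, 10, c), (31, 8, 17, q, 10, m), (31, 8, 17, x, 19, b), (31, 8, 17, x, 19, y)}
σ[E ≠ b]: keep tuples satisfying E ≠ b → {(2, 40, 5, r, 19, w), (2, 40, 5, u, 12, q), (31, 39, 11, q, 10, c), (31, 39, 11, q, 10, m), (31, 39, 11, x, 19, y), (31, 8, 17, q, 10, c), (31, 8, 17, q, 10, m), (31, 8, 17, x, 19, y)}
Projecting to E, B: {(c, 11), (c, 17), (m, 11), (m, 17), (q, 5), (w, 5), (y, 11), (y, 17)}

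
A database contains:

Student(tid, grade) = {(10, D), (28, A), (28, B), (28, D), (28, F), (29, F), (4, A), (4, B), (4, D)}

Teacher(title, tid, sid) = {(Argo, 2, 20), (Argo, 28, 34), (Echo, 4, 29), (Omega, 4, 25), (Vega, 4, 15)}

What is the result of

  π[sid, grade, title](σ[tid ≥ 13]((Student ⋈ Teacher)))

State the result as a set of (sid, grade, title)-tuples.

{(34, A, Argo), (34, B, Argo), (34, D, Argo), (34, F, Argo)}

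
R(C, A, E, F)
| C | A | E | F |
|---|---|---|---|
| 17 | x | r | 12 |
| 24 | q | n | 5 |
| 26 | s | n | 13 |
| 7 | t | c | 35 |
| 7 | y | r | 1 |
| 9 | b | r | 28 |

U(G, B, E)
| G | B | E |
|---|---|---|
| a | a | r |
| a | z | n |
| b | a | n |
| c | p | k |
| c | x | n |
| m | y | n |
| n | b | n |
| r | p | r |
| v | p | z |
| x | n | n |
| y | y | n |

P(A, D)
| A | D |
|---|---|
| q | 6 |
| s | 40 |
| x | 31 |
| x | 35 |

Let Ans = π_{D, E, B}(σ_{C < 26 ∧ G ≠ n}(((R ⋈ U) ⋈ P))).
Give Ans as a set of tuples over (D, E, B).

R ⋈ U (natural join on E): {(17, x, r, 12, a, a), (17, x, r, 12, r, p), (24, q, n, 5, a, z), (24, q, n, 5, b, a), (24, q, n, 5, c, x), (24, q, n, 5, m, y), (24, q, n, 5, n, b), (24, q, n, 5, x, n), (24, q, n, 5, y, y), (26, s, n, 13, a, z), (26, s, n, 13, b, a), (26, s, n, 13, c, x), (26, s, n, 13, m, y), (26, s, n, 13, n, b), (26, s, n, 13, x, n), (26, s, n, 13, y, y), (7, y, r, 1, a, a), (7, y, r, 1, r, p), (9, b, r, 28, a, a), (9, b, r, 28, r, p)}
(R ⋈ U) ⋈ P (natural join on A): {(17, x, r, 12, a, a, 31), (17, x, r, 12, a, a, 35), (17, x, r, 12, r, p, 31), (17, x, r, 12, r, p, 35), (24, q, n, 5, a, z, 6), (24, q, n, 5, b, a, 6), (24, q, n, 5, c, x, 6), (24, q, n, 5, m, y, 6), (24, q, n, 5, n, b, 6), (24, q, n, 5, x, n, 6), (24, q, n, 5, y, y, 6), (26, s, n, 13, a, z, 40), (26, s, n, 13, b, a, 40), (26, s, n, 13, c, x, 40), (26, s, n, 13, m, y, 40), (26, s, n, 13, n, b, 40), (26, s, n, 13, x, n, 40), (26, s, n, 13, y, y, 40)}
σ[C < 26 ∧ G ≠ n]: keep tuples satisfying C < 26 ∧ G ≠ n → {(17, x, r, 12, a, a, 31), (17, x, r, 12, a, a, 35), (17, x, r, 12, r, p, 31), (17, x, r, 12, r, p, 35), (24, q, n, 5, a, z, 6), (24, q, n, 5, b, a, 6), (24, q, n, 5, c, x, 6), (24, q, n, 5, m, y, 6), (24, q, n, 5, x, n, 6), (24, q, n, 5, y, y, 6)}
π[D, E, B]: project onto (D, E, B) (1 duplicate(s) eliminated) → {(31, r, a), (31, r, p), (35, r, a), (35, r, p), (6, n, a), (6, n, n), (6, n, x), (6, n, y), (6, n, z)}

{(31, r, a), (31, r, p), (35, r, a), (35, r, p), (6, n, a), (6, n, n), (6, n, x), (6, n, y), (6, n, z)}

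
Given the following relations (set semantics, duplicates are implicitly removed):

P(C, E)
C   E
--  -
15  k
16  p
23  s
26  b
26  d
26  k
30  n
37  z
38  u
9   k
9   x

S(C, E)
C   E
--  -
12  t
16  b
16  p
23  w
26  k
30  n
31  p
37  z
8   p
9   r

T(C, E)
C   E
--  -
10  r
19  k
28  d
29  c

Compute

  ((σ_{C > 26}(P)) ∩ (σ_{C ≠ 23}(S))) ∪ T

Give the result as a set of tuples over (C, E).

{(10, r), (19, k), (28, d), (29, c), (30, n), (37, z)}

σ[C > 26]: keep tuples satisfying C > 26 → {(30, n), (37, z), (38, u)}
σ[C ≠ 23]: keep tuples satisfying C ≠ 23 → {(12, t), (16, b), (16, p), (26, k), (30, n), (31, p), (37, z), (8, p), (9, r)}
Taking the intersection: {(30, n), (37, z)}
Taking the union: {(10, r), (19, k), (28, d), (29, c), (30, n), (37, z)}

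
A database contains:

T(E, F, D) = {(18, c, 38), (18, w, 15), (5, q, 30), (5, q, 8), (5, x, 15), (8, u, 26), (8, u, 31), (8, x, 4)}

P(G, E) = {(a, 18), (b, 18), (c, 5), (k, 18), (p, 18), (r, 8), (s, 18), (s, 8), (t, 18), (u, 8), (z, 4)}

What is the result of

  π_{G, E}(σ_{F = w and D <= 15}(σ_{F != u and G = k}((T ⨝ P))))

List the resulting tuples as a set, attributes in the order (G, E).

T ⋈ P (natural join on E): {(18, c, 38, a), (18, c, 38, b), (18, c, 38, k), (18, c, 38, p), (18, c, 38, s), (18, c, 38, t), (18, w, 15, a), (18, w, 15, b), (18, w, 15, k), (18, w, 15, p), (18, w, 15, s), (18, w, 15, t), (5, q, 30, c), (5, q, 8, c), (5, x, 15, c), (8, u, 26, r), (8, u, 26, s), (8, u, 26, u), (8, u, 31, r), (8, u, 31, s), (8, u, 31, u), (8, x, 4, r), (8, x, 4, s), (8, x, 4, u)}
Apply σ_{F != u and G = k}; surviving tuples: {(18, c, 38, k), (18, w, 15, k)}
Apply σ_{F = w and D <= 15}; surviving tuples: {(18, w, 15, k)}
π[G, E]: project onto (G, E) → {(k, 18)}

{(k, 18)}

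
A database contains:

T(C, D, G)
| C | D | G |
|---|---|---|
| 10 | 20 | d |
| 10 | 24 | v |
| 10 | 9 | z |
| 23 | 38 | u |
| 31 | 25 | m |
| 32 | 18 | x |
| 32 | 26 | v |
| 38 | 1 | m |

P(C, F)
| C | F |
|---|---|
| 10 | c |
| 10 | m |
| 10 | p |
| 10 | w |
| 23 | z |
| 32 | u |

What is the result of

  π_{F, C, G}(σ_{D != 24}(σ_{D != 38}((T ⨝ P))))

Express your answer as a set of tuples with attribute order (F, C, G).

{(c, 10, d), (c, 10, z), (m, 10, d), (m, 10, z), (p, 10, d), (p, 10, z), (u, 32, v), (u, 32, x), (w, 10, d), (w, 10, z)}

T ⋈ P (natural join on C): {(10, 20, d, c), (10, 20, d, m), (10, 20, d, p), (10, 20, d, w), (10, 24, v, c), (10, 24, v, m), (10, 24, v, p), (10, 24, v, w), (10, 9, z, c), (10, 9, z, m), (10, 9, z, p), (10, 9, z, w), (23, 38, u, z), (32, 18, x, u), (32, 26, v, u)}
Selection D != 38: {(10, 20, d, c), (10, 20, d, m), (10, 20, d, p), (10, 20, d, w), (10, 24, v, c), (10, 24, v, m), (10, 24, v, p), (10, 24, v, w), (10, 9, z, c), (10, 9, z, m), (10, 9, z, p), (10, 9, z, w), (32, 18, x, u), (32, 26, v, u)}
Selection D != 24: {(10, 20, d, c), (10, 20, d, m), (10, 20, d, p), (10, 20, d, w), (10, 9, z, c), (10, 9, z, m), (10, 9, z, p), (10, 9, z, w), (32, 18, x, u), (32, 26, v, u)}
π_{F, C, G} gives {(c, 10, d), (c, 10, z), (m, 10, d), (m, 10, z), (p, 10, d), (p, 10, z), (u, 32, v), (u, 32, x), (w, 10, d), (w, 10, z)}.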